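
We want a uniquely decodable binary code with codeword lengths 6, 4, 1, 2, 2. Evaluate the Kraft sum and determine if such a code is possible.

1.078125; no

With common denominator 2^6 = 64: Σ 2^(−ℓᵢ) = 1/64 + 4/64 + 32/64 + 16/64 + 16/64 = 69/64 = 1.078125.
Kraft's inequality requires Σ ≤ 1; here Σ = 1.078125 > 1, so no such prefix code exists.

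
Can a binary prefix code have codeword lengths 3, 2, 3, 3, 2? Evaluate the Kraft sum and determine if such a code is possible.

With common denominator 2^3 = 8: Σ 2^(−ℓᵢ) = 1/8 + 2/8 + 1/8 + 1/8 + 2/8 = 7/8 = 0.875.
Kraft's inequality requires Σ ≤ 1; here Σ = 0.875 ≤ 1, so such a prefix code exists.

0.875; yes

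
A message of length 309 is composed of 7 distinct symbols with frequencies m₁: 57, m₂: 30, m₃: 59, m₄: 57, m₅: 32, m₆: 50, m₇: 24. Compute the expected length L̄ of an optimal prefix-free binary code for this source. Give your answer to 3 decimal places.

2.799 bits/symbol

Probabilities are the counts divided by 309.
Repeatedly combine the two least-probable nodes; the expected code length is the sum of the merged weights.
merge 8/103 + 10/103 → 18/103
merge 32/309 + 50/309 → 82/309
merge 18/103 + 19/103 → 37/103
merge 19/103 + 59/309 → 116/309
merge 82/309 + 37/103 → 193/309
merge 116/309 + 193/309 → 1
L = 18/103 + 82/309 + 37/103 + 116/309 + 193/309 + 1 = 865/309 ≈ 2.799 bits/symbol.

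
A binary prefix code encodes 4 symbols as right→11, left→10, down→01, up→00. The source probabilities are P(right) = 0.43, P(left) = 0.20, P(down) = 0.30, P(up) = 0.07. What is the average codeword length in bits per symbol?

L̄ = Σ pᵢ·ℓᵢ = 0.43·2 + 0.20·2 + 0.30·2 + 0.07·2 = 2 bits/symbol.

2 bits/symbol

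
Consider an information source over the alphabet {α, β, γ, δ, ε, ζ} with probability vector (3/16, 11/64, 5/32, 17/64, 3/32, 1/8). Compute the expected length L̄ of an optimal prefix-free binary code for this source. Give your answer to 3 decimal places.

2.547 bits/symbol

Repeatedly combine the two least-probable nodes; the expected code length is the sum of the merged weights.
merge 3/32 + 1/8 → 7/32
merge 5/32 + 11/64 → 21/64
merge 3/16 + 7/32 → 13/32
merge 17/64 + 21/64 → 19/32
merge 13/32 + 19/32 → 1
L = 7/32 + 21/64 + 13/32 + 19/32 + 1 = 163/64 ≈ 2.547 bits/symbol.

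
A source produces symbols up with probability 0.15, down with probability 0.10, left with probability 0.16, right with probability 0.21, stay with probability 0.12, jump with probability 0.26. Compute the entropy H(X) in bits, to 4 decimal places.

H = −Σ pᵢ log₂ pᵢ.
−0.15·log₂(0.15) = 0.4105
−0.10·log₂(0.10) = 0.3322
−0.16·log₂(0.16) = 0.4230
−0.21·log₂(0.21) = 0.4728
−0.12·log₂(0.12) = 0.3671
−0.26·log₂(0.26) = 0.5053
Sum ≈ 2.5109 → 2.5109 bits.

2.5109 bits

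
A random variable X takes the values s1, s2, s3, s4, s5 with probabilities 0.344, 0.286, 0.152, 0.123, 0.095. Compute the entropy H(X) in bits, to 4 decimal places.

2.1537 bits

H = −Σ pᵢ log₂ pᵢ.
−0.344·log₂(0.344) = 0.5296
−0.286·log₂(0.286) = 0.5165
−0.152·log₂(0.152) = 0.4131
−0.123·log₂(0.123) = 0.3719
−0.095·log₂(0.095) = 0.3226
Sum ≈ 2.1537 → 2.1537 bits.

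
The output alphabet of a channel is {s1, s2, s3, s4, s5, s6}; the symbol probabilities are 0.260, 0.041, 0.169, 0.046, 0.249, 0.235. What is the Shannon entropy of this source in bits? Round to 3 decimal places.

H = −Σ pᵢ log₂ pᵢ.
−0.260·log₂(0.260) = 0.5053
−0.041·log₂(0.041) = 0.1889
−0.169·log₂(0.169) = 0.4335
−0.046·log₂(0.046) = 0.2043
−0.249·log₂(0.249) = 0.4994
−0.235·log₂(0.235) = 0.4910
Sum ≈ 2.3225 → 2.322 bits.

2.322 bits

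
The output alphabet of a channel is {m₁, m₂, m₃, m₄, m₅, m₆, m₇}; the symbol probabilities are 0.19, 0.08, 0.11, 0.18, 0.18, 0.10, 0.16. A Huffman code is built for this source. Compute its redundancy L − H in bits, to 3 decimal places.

0.067 bits

Entropy H = −Σ p log₂ p ≈ 2.7428 bits.
Huffman merges: 2/25+1/10→9/50; 11/100+4/25→27/100; 9/50+9/50→9/25; 9/50+19/100→37/100; 27/100+9/25→63/100; 37/100+63/100→1. L = 281/100 ≈ 2.8100.
L − H = 2.8100 − 2.7428 = 0.067 bits.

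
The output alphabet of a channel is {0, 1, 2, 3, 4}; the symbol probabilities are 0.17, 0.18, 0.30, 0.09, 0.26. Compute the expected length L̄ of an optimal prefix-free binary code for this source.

Repeatedly combine the two least-probable nodes; the expected code length is the sum of the merged weights.
merge 9/100 + 17/100 → 13/50
merge 9/50 + 13/50 → 11/25
merge 13/50 + 3/10 → 14/25
merge 11/25 + 14/25 → 1
L = 13/50 + 11/25 + 14/25 + 1 = 113/50 = 2.26 bits/symbol.

2.26 bits/symbol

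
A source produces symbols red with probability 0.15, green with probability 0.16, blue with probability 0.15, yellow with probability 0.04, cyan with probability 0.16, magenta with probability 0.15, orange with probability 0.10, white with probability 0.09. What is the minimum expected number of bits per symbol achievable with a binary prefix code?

2.97 bits/symbol

Repeatedly combine the two least-probable nodes; the expected code length is the sum of the merged weights.
merge 1/25 + 9/100 → 13/100
merge 1/10 + 13/100 → 23/100
merge 3/20 + 3/20 → 3/10
merge 3/20 + 4/25 → 31/100
merge 4/25 + 23/100 → 39/100
merge 3/10 + 31/100 → 61/100
merge 39/100 + 61/100 → 1
L = 13/100 + 23/100 + 3/10 + 31/100 + 39/100 + 61/100 + 1 = 297/100 = 2.97 bits/symbol.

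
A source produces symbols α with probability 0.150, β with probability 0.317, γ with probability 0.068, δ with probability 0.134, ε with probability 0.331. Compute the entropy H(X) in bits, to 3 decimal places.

2.116 bits

H = −Σ pᵢ log₂ pᵢ.
−0.150·log₂(0.150) = 0.4105
−0.317·log₂(0.317) = 0.5254
−0.068·log₂(0.068) = 0.2637
−0.134·log₂(0.134) = 0.3886
−0.331·log₂(0.331) = 0.5280
Sum ≈ 2.1162 → 2.116 bits.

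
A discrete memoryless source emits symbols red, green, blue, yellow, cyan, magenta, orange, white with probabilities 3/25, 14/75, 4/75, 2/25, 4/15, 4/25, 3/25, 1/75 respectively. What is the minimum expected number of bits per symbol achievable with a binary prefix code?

Repeatedly combine the two least-probable nodes; the expected code length is the sum of the merged weights.
merge 1/75 + 4/75 → 1/15
merge 1/15 + 2/25 → 11/75
merge 3/25 + 3/25 → 6/25
merge 11/75 + 4/25 → 23/75
merge 14/75 + 6/25 → 32/75
merge 4/15 + 23/75 → 43/75
merge 32/75 + 43/75 → 1
L = 1/15 + 11/75 + 6/25 + 23/75 + 32/75 + 43/75 + 1 = 69/25 = 2.76 bits/symbol.

2.76 bits/symbol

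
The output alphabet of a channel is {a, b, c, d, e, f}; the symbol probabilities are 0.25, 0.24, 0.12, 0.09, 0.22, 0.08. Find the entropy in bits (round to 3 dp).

H = −Σ pᵢ log₂ pᵢ.
−0.25·log₂(0.25) = 0.5000
−0.24·log₂(0.24) = 0.4941
−0.12·log₂(0.12) = 0.3671
−0.09·log₂(0.09) = 0.3127
−0.22·log₂(0.22) = 0.4806
−0.08·log₂(0.08) = 0.2915
Sum ≈ 2.4459 → 2.446 bits.

2.446 bits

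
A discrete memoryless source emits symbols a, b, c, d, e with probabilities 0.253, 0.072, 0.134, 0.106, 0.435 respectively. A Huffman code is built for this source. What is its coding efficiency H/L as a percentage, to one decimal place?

98.7%

Entropy H = −Σ p log₂ p ≈ 2.0291 bits.
Huffman merges: 9/125+53/500→89/500; 67/500+89/500→39/125; 253/1000+39/125→113/200; 87/200+113/200→1. L = 411/200 ≈ 2.0550.
Efficiency = H/L = 2.0291/2.0550 = 98.7%.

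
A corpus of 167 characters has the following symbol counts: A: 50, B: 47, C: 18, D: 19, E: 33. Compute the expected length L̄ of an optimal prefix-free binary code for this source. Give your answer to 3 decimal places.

Probabilities are the counts divided by 167.
Repeatedly combine the two least-probable nodes; the expected code length is the sum of the merged weights.
merge 18/167 + 19/167 → 37/167
merge 33/167 + 37/167 → 70/167
merge 47/167 + 50/167 → 97/167
merge 70/167 + 97/167 → 1
L = 37/167 + 70/167 + 97/167 + 1 = 371/167 ≈ 2.222 bits/symbol.

2.222 bits/symbol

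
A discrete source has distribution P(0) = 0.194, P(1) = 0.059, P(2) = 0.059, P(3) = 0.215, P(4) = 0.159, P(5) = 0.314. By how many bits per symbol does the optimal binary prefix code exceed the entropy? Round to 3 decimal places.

Entropy H = −Σ p log₂ p ≈ 2.3641 bits.
Huffman merges: 59/1000+59/1000→59/500; 59/500+159/1000→277/1000; 97/500+43/200→409/1000; 277/1000+157/500→591/1000; 409/1000+591/1000→1. L = 479/200 ≈ 2.3950.
L − H = 2.3950 − 2.3641 = 0.031 bits.

0.031 bits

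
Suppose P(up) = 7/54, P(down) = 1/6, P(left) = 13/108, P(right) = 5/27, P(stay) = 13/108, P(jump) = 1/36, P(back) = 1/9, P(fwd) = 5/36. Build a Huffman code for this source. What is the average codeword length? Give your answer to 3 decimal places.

2.954 bits/symbol

Repeatedly combine the two least-probable nodes; the expected code length is the sum of the merged weights.
merge 1/36 + 1/9 → 5/36
merge 13/108 + 13/108 → 13/54
merge 7/54 + 5/36 → 29/108
merge 5/36 + 1/6 → 11/36
merge 5/27 + 13/54 → 23/54
merge 29/108 + 11/36 → 31/54
merge 23/54 + 31/54 → 1
L = 5/36 + 13/54 + 29/108 + 11/36 + 23/54 + 31/54 + 1 = 319/108 ≈ 2.954 bits/symbol.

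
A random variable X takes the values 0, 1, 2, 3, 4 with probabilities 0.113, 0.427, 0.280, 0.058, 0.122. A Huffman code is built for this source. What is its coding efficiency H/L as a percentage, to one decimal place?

Entropy H = −Σ p log₂ p ≈ 2.0024 bits.
Huffman merges: 29/500+113/1000→171/1000; 61/500+171/1000→293/1000; 7/25+293/1000→573/1000; 427/1000+573/1000→1. L = 2037/1000 ≈ 2.0370.
Efficiency = H/L = 2.0024/2.0370 = 98.3%.

98.3%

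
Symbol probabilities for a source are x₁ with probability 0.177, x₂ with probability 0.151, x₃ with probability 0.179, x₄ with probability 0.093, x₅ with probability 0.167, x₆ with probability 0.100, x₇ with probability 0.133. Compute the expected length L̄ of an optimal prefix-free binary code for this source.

2.821 bits/symbol

Repeatedly combine the two least-probable nodes; the expected code length is the sum of the merged weights.
merge 93/1000 + 1/10 → 193/1000
merge 133/1000 + 151/1000 → 71/250
merge 167/1000 + 177/1000 → 43/125
merge 179/1000 + 193/1000 → 93/250
merge 71/250 + 43/125 → 157/250
merge 93/250 + 157/250 → 1
L = 193/1000 + 71/250 + 43/125 + 93/250 + 157/250 + 1 = 2821/1000 = 2.821 bits/symbol.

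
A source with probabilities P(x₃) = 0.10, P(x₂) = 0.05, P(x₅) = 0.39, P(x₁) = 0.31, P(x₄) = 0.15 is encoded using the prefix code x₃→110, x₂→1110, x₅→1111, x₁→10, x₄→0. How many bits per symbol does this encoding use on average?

L̄ = Σ pᵢ·ℓᵢ = 0.10·3 + 0.05·4 + 0.39·4 + 0.31·2 + 0.15·1 = 2.83 bits/symbol.

2.83 bits/symbol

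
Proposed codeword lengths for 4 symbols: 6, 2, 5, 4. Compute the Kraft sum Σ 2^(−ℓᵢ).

With common denominator 2^6 = 64: Σ 2^(−ℓᵢ) = 1/64 + 16/64 + 2/64 + 4/64 = 23/64 = 0.359375.

0.359375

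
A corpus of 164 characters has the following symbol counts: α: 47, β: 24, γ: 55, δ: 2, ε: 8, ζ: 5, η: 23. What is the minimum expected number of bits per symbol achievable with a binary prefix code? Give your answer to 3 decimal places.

2.366 bits/symbol

Probabilities are the counts divided by 164.
Repeatedly combine the two least-probable nodes; the expected code length is the sum of the merged weights.
merge 1/82 + 5/164 → 7/164
merge 7/164 + 2/41 → 15/164
merge 15/164 + 23/164 → 19/82
merge 6/41 + 19/82 → 31/82
merge 47/164 + 55/164 → 51/82
merge 31/82 + 51/82 → 1
L = 7/164 + 15/164 + 19/82 + 31/82 + 51/82 + 1 = 97/41 ≈ 2.366 bits/symbol.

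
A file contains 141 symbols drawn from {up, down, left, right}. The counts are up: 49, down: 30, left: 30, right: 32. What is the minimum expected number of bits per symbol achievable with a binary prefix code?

2 bits/symbol

Probabilities are the counts divided by 141.
Repeatedly combine the two least-probable nodes; the expected code length is the sum of the merged weights.
merge 10/47 + 10/47 → 20/47
merge 32/141 + 49/141 → 27/47
merge 20/47 + 27/47 → 1
L = 20/47 + 27/47 + 1 = 2 bits/symbol.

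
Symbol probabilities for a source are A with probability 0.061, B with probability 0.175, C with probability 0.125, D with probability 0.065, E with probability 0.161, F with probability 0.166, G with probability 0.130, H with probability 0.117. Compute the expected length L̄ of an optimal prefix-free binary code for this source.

Repeatedly combine the two least-probable nodes; the expected code length is the sum of the merged weights.
merge 61/1000 + 13/200 → 63/500
merge 117/1000 + 1/8 → 121/500
merge 63/500 + 13/100 → 32/125
merge 161/1000 + 83/500 → 327/1000
merge 7/40 + 121/500 → 417/1000
merge 32/125 + 327/1000 → 583/1000
merge 417/1000 + 583/1000 → 1
L = 63/500 + 121/500 + 32/125 + 327/1000 + 417/1000 + 583/1000 + 1 = 2951/1000 = 2.951 bits/symbol.

2.951 bits/symbol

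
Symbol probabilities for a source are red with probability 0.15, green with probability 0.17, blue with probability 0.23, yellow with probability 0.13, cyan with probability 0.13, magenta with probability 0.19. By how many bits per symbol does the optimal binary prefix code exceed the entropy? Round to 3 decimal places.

0.027 bits

Entropy H = −Σ p log₂ p ≈ 2.5533 bits.
Huffman merges: 13/100+13/100→13/50; 3/20+17/100→8/25; 19/100+23/100→21/50; 13/50+8/25→29/50; 21/50+29/50→1. L = 129/50 ≈ 2.5800.
L − H = 2.5800 − 2.5533 = 0.027 bits.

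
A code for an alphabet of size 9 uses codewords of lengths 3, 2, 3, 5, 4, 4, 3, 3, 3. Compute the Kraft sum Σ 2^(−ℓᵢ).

1.03125

With common denominator 2^5 = 32: Σ 2^(−ℓᵢ) = 4/32 + 8/32 + 4/32 + 1/32 + 2/32 + 2/32 + 4/32 + 4/32 + 4/32 = 33/32 = 1.03125.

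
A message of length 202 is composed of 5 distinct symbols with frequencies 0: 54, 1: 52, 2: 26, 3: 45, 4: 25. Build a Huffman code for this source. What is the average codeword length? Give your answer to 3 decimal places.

Probabilities are the counts divided by 202.
Repeatedly combine the two least-probable nodes; the expected code length is the sum of the merged weights.
merge 25/202 + 13/101 → 51/202
merge 45/202 + 51/202 → 48/101
merge 26/101 + 27/101 → 53/101
merge 48/101 + 53/101 → 1
L = 51/202 + 48/101 + 53/101 + 1 = 455/202 ≈ 2.252 bits/symbol.

2.252 bits/symbol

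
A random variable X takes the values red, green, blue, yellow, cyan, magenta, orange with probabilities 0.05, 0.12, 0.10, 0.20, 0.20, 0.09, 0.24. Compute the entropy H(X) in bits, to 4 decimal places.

H = −Σ pᵢ log₂ pᵢ.
−0.05·log₂(0.05) = 0.2161
−0.12·log₂(0.12) = 0.3671
−0.10·log₂(0.10) = 0.3322
−0.20·log₂(0.20) = 0.4644
−0.20·log₂(0.20) = 0.4644
−0.09·log₂(0.09) = 0.3127
−0.24·log₂(0.24) = 0.4941
Sum ≈ 2.6509 → 2.6509 bits.

2.6509 bits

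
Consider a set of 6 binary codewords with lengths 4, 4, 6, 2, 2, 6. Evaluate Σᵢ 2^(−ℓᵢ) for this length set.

0.65625

With common denominator 2^6 = 64: Σ 2^(−ℓᵢ) = 4/64 + 4/64 + 1/64 + 16/64 + 16/64 + 1/64 = 42/64 = 0.65625.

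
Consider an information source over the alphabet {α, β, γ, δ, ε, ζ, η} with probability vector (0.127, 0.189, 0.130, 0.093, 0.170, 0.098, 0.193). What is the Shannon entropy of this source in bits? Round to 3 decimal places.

H = −Σ pᵢ log₂ pᵢ.
−0.127·log₂(0.127) = 0.3781
−0.189·log₂(0.189) = 0.4543
−0.130·log₂(0.130) = 0.3826
−0.093·log₂(0.093) = 0.3187
−0.170·log₂(0.170) = 0.4346
−0.098·log₂(0.098) = 0.3284
−0.193·log₂(0.193) = 0.4581
Sum ≈ 2.7547 → 2.755 bits.

2.755 bits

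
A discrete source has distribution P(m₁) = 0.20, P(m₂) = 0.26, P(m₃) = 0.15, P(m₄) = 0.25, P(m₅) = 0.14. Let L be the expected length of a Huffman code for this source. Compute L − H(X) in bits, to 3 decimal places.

Entropy H = −Σ p log₂ p ≈ 2.2773 bits.
Huffman merges: 7/50+3/20→29/100; 1/5+1/4→9/20; 13/50+29/100→11/20; 9/20+11/20→1. L = 229/100 ≈ 2.2900.
L − H = 2.2900 − 2.2773 = 0.013 bits.

0.013 bits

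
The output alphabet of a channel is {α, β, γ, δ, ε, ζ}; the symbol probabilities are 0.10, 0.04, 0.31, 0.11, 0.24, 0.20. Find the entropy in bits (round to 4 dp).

H = −Σ pᵢ log₂ pᵢ.
−0.10·log₂(0.10) = 0.3322
−0.04·log₂(0.04) = 0.1858
−0.31·log₂(0.31) = 0.5238
−0.11·log₂(0.11) = 0.3503
−0.24·log₂(0.24) = 0.4941
−0.20·log₂(0.20) = 0.4644
Sum ≈ 2.3505 → 2.3505 bits.

2.3505 bits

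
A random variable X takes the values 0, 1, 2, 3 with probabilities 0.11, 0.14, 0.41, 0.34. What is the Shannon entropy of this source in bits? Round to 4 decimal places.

H = −Σ pᵢ log₂ pᵢ.
−0.11·log₂(0.11) = 0.3503
−0.14·log₂(0.14) = 0.3971
−0.41·log₂(0.41) = 0.5274
−0.34·log₂(0.34) = 0.5292
Sum ≈ 1.8040 → 1.8040 bits.

1.8040 bits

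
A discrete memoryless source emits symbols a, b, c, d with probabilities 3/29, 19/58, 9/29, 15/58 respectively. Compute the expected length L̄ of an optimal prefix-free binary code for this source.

2 bits/symbol

Repeatedly combine the two least-probable nodes; the expected code length is the sum of the merged weights.
merge 3/29 + 15/58 → 21/58
merge 9/29 + 19/58 → 37/58
merge 21/58 + 37/58 → 1
L = 21/58 + 37/58 + 1 = 2 bits/symbol.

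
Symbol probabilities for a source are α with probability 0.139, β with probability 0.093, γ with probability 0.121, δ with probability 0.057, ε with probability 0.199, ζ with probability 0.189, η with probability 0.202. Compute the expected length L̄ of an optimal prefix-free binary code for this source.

2.749 bits/symbol

Repeatedly combine the two least-probable nodes; the expected code length is the sum of the merged weights.
merge 57/1000 + 93/1000 → 3/20
merge 121/1000 + 139/1000 → 13/50
merge 3/20 + 189/1000 → 339/1000
merge 199/1000 + 101/500 → 401/1000
merge 13/50 + 339/1000 → 599/1000
merge 401/1000 + 599/1000 → 1
L = 3/20 + 13/50 + 339/1000 + 401/1000 + 599/1000 + 1 = 2749/1000 = 2.749 bits/symbol.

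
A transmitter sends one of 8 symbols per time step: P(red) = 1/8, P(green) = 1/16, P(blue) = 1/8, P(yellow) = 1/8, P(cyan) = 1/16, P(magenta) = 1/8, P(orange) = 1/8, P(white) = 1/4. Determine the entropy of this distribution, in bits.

Each probability is a power of 1/2, so log₂(1/p) is an integer.
H = Σ p·log₂(1/p) = 1/8·3 + 1/16·4 + 1/8·3 + 1/8·3 + 1/16·4 + 1/8·3 + 1/8·3 + 1/4·2 = 2.875 bits.

2.875 bits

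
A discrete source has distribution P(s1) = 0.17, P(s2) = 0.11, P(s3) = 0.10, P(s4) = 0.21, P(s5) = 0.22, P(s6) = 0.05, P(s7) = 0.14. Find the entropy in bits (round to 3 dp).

2.684 bits

H = −Σ pᵢ log₂ pᵢ.
−0.17·log₂(0.17) = 0.4346
−0.11·log₂(0.11) = 0.3503
−0.10·log₂(0.10) = 0.3322
−0.21·log₂(0.21) = 0.4728
−0.22·log₂(0.22) = 0.4806
−0.05·log₂(0.05) = 0.2161
−0.14·log₂(0.14) = 0.3971
Sum ≈ 2.6837 → 2.684 bits.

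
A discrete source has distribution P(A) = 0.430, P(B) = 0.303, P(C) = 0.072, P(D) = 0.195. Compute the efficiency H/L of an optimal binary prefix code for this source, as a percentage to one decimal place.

96.8%

Entropy H = −Σ p log₂ p ≈ 1.7787 bits.
Huffman merges: 9/125+39/200→267/1000; 267/1000+303/1000→57/100; 43/100+57/100→1. L = 1837/1000 ≈ 1.8370.
Efficiency = H/L = 1.7787/1.8370 = 96.8%.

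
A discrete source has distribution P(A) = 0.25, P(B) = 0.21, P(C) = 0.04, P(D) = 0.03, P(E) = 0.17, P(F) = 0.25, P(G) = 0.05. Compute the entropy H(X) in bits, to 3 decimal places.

2.461 bits

H = −Σ pᵢ log₂ pᵢ.
−0.25·log₂(0.25) = 0.5000
−0.21·log₂(0.21) = 0.4728
−0.04·log₂(0.04) = 0.1858
−0.03·log₂(0.03) = 0.1518
−0.17·log₂(0.17) = 0.4346
−0.25·log₂(0.25) = 0.5000
−0.05·log₂(0.05) = 0.2161
Sum ≈ 2.4610 → 2.461 bits.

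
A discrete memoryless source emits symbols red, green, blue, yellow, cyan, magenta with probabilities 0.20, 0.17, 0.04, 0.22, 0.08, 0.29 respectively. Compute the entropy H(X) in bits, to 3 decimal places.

H = −Σ pᵢ log₂ pᵢ.
−0.20·log₂(0.20) = 0.4644
−0.17·log₂(0.17) = 0.4346
−0.04·log₂(0.04) = 0.1858
−0.22·log₂(0.22) = 0.4806
−0.08·log₂(0.08) = 0.2915
−0.29·log₂(0.29) = 0.5179
Sum ≈ 2.3747 → 2.375 bits.

2.375 bits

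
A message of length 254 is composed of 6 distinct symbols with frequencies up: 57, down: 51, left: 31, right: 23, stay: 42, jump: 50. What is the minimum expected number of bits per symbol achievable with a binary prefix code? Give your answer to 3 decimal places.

2.575 bits/symbol

Probabilities are the counts divided by 254.
Repeatedly combine the two least-probable nodes; the expected code length is the sum of the merged weights.
merge 23/254 + 31/254 → 27/127
merge 21/127 + 25/127 → 46/127
merge 51/254 + 27/127 → 105/254
merge 57/254 + 46/127 → 149/254
merge 105/254 + 149/254 → 1
L = 27/127 + 46/127 + 105/254 + 149/254 + 1 = 327/127 ≈ 2.575 bits/symbol.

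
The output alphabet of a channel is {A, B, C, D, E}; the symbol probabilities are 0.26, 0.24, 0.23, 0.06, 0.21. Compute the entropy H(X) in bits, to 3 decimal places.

2.203 bits

H = −Σ pᵢ log₂ pᵢ.
−0.26·log₂(0.26) = 0.5053
−0.24·log₂(0.24) = 0.4941
−0.23·log₂(0.23) = 0.4877
−0.06·log₂(0.06) = 0.2435
−0.21·log₂(0.21) = 0.4728
Sum ≈ 2.2034 → 2.203 bits.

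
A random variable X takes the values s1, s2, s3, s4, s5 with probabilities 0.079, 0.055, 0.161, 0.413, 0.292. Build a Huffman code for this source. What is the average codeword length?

2.016 bits/symbol

Repeatedly combine the two least-probable nodes; the expected code length is the sum of the merged weights.
merge 11/200 + 79/1000 → 67/500
merge 67/500 + 161/1000 → 59/200
merge 73/250 + 59/200 → 587/1000
merge 413/1000 + 587/1000 → 1
L = 67/500 + 59/200 + 587/1000 + 1 = 252/125 = 2.016 bits/symbol.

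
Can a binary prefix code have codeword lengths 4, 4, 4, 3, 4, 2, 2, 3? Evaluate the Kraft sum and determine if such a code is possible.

1; yes

With common denominator 2^4 = 16: Σ 2^(−ℓᵢ) = 1/16 + 1/16 + 1/16 + 2/16 + 1/16 + 4/16 + 4/16 + 2/16 = 16/16 = 1.
Kraft's inequality requires Σ ≤ 1; here Σ = 1 ≤ 1, so such a prefix code exists.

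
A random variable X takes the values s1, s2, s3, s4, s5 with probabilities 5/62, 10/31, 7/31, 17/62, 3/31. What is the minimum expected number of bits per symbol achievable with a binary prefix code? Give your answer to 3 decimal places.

Repeatedly combine the two least-probable nodes; the expected code length is the sum of the merged weights.
merge 5/62 + 3/31 → 11/62
merge 11/62 + 7/31 → 25/62
merge 17/62 + 10/31 → 37/62
merge 25/62 + 37/62 → 1
L = 11/62 + 25/62 + 37/62 + 1 = 135/62 ≈ 2.177 bits/symbol.

2.177 bits/symbol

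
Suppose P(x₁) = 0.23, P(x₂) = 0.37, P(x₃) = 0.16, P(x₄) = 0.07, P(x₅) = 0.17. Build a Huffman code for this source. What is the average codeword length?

Repeatedly combine the two least-probable nodes; the expected code length is the sum of the merged weights.
merge 7/100 + 4/25 → 23/100
merge 17/100 + 23/100 → 2/5
merge 23/100 + 37/100 → 3/5
merge 2/5 + 3/5 → 1
L = 23/100 + 2/5 + 3/5 + 1 = 223/100 = 2.23 bits/symbol.

2.23 bits/symbol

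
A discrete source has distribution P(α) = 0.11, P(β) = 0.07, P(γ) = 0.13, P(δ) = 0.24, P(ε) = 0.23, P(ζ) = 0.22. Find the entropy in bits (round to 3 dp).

2.464 bits

H = −Σ pᵢ log₂ pᵢ.
−0.11·log₂(0.11) = 0.3503
−0.07·log₂(0.07) = 0.2686
−0.13·log₂(0.13) = 0.3826
−0.24·log₂(0.24) = 0.4941
−0.23·log₂(0.23) = 0.4877
−0.22·log₂(0.22) = 0.4806
Sum ≈ 2.4639 → 2.464 bits.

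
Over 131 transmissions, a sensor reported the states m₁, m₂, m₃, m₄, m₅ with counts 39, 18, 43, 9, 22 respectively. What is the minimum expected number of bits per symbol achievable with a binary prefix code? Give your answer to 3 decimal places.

Probabilities are the counts divided by 131.
Repeatedly combine the two least-probable nodes; the expected code length is the sum of the merged weights.
merge 9/131 + 18/131 → 27/131
merge 22/131 + 27/131 → 49/131
merge 39/131 + 43/131 → 82/131
merge 49/131 + 82/131 → 1
L = 27/131 + 49/131 + 82/131 + 1 = 289/131 ≈ 2.206 bits/symbol.

2.206 bits/symbol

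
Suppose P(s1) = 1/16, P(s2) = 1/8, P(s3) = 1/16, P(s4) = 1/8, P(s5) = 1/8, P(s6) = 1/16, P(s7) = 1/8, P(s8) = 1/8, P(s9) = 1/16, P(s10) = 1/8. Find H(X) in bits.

3.25 bits

Each probability is a power of 1/2, so log₂(1/p) is an integer.
H = Σ p·log₂(1/p) = 1/16·4 + 1/8·3 + 1/16·4 + 1/8·3 + 1/8·3 + 1/16·4 + 1/8·3 + 1/8·3 + 1/16·4 + 1/8·3 = 3.25 bits.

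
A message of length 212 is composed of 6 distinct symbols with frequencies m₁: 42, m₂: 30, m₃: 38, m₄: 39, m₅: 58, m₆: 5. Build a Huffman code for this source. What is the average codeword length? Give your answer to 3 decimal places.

2.509 bits/symbol

Probabilities are the counts divided by 212.
Repeatedly combine the two least-probable nodes; the expected code length is the sum of the merged weights.
merge 5/212 + 15/106 → 35/212
merge 35/212 + 19/106 → 73/212
merge 39/212 + 21/106 → 81/212
merge 29/106 + 73/212 → 131/212
merge 81/212 + 131/212 → 1
L = 35/212 + 73/212 + 81/212 + 131/212 + 1 = 133/53 ≈ 2.509 bits/symbol.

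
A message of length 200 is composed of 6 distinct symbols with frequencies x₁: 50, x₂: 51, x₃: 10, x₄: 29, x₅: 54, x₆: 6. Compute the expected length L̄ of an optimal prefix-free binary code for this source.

Probabilities are the counts divided by 200.
Repeatedly combine the two least-probable nodes; the expected code length is the sum of the merged weights.
merge 3/100 + 1/20 → 2/25
merge 2/25 + 29/200 → 9/40
merge 9/40 + 1/4 → 19/40
merge 51/200 + 27/100 → 21/40
merge 19/40 + 21/40 → 1
L = 2/25 + 9/40 + 19/40 + 21/40 + 1 = 461/200 = 2.305 bits/symbol.

2.305 bits/symbol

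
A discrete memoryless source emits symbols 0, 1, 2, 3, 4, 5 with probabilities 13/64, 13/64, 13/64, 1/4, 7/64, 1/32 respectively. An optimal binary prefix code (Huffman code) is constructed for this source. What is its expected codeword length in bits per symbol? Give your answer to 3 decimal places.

2.484 bits/symbol

Repeatedly combine the two least-probable nodes; the expected code length is the sum of the merged weights.
merge 1/32 + 7/64 → 9/64
merge 9/64 + 13/64 → 11/32
merge 13/64 + 13/64 → 13/32
merge 1/4 + 11/32 → 19/32
merge 13/32 + 19/32 → 1
L = 9/64 + 11/32 + 13/32 + 19/32 + 1 = 159/64 ≈ 2.484 bits/symbol.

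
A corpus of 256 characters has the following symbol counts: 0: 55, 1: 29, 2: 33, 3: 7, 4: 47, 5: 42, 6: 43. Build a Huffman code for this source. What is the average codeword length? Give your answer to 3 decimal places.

2.742 bits/symbol

Probabilities are the counts divided by 256.
Repeatedly combine the two least-probable nodes; the expected code length is the sum of the merged weights.
merge 7/256 + 29/256 → 9/64
merge 33/256 + 9/64 → 69/256
merge 21/128 + 43/256 → 85/256
merge 47/256 + 55/256 → 51/128
merge 69/256 + 85/256 → 77/128
merge 51/128 + 77/128 → 1
L = 9/64 + 69/256 + 85/256 + 51/128 + 77/128 + 1 = 351/128 ≈ 2.742 bits/symbol.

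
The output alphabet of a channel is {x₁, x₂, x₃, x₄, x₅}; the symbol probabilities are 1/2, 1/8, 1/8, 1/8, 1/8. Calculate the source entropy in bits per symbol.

Each probability is a power of 1/2, so log₂(1/p) is an integer.
H = Σ p·log₂(1/p) = 1/2·1 + 1/8·3 + 1/8·3 + 1/8·3 + 1/8·3 = 2 bits.

2 bits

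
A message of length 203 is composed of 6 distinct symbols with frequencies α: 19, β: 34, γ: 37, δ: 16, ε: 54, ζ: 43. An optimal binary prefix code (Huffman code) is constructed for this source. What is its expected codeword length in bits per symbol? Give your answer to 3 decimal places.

2.512 bits/symbol

Probabilities are the counts divided by 203.
Repeatedly combine the two least-probable nodes; the expected code length is the sum of the merged weights.
merge 16/203 + 19/203 → 5/29
merge 34/203 + 5/29 → 69/203
merge 37/203 + 43/203 → 80/203
merge 54/203 + 69/203 → 123/203
merge 80/203 + 123/203 → 1
L = 5/29 + 69/203 + 80/203 + 123/203 + 1 = 510/203 ≈ 2.512 bits/symbol.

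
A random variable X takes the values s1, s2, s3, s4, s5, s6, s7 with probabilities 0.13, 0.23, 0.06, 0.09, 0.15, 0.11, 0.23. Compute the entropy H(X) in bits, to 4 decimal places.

2.6750 bits

H = −Σ pᵢ log₂ pᵢ.
−0.13·log₂(0.13) = 0.3826
−0.23·log₂(0.23) = 0.4877
−0.06·log₂(0.06) = 0.2435
−0.09·log₂(0.09) = 0.3127
−0.15·log₂(0.15) = 0.4105
−0.11·log₂(0.11) = 0.3503
−0.23·log₂(0.23) = 0.4877
Sum ≈ 2.6750 → 2.6750 bits.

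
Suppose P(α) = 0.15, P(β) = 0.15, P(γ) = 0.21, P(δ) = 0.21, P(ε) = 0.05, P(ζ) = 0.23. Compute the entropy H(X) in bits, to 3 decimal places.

2.471 bits

H = −Σ pᵢ log₂ pᵢ.
−0.15·log₂(0.15) = 0.4105
−0.15·log₂(0.15) = 0.4105
−0.21·log₂(0.21) = 0.4728
−0.21·log₂(0.21) = 0.4728
−0.05·log₂(0.05) = 0.2161
−0.23·log₂(0.23) = 0.4877
Sum ≈ 2.4705 → 2.471 bits.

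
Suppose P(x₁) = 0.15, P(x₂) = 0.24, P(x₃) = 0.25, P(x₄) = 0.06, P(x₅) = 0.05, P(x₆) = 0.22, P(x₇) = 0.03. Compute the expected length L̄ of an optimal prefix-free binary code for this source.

Repeatedly combine the two least-probable nodes; the expected code length is the sum of the merged weights.
merge 3/100 + 1/20 → 2/25
merge 3/50 + 2/25 → 7/50
merge 7/50 + 3/20 → 29/100
merge 11/50 + 6/25 → 23/50
merge 1/4 + 29/100 → 27/50
merge 23/50 + 27/50 → 1
L = 2/25 + 7/50 + 29/100 + 23/50 + 27/50 + 1 = 251/100 = 2.51 bits/symbol.

2.51 bits/symbol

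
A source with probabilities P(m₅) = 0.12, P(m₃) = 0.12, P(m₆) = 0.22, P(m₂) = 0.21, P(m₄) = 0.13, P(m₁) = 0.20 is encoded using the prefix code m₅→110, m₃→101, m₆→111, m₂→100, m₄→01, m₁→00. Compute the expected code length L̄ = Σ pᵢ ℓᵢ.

L̄ = Σ pᵢ·ℓᵢ = 0.12·3 + 0.12·3 + 0.22·3 + 0.21·3 + 0.13·2 + 0.20·2 = 2.67 bits/symbol.

2.67 bits/symbol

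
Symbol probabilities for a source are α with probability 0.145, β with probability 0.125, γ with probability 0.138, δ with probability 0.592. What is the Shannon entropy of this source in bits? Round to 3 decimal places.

H = −Σ pᵢ log₂ pᵢ.
−0.145·log₂(0.145) = 0.4040
−0.125·log₂(0.125) = 0.3750
−0.138·log₂(0.138) = 0.3943
−0.592·log₂(0.592) = 0.4477
Sum ≈ 1.6210 → 1.621 bits.

1.621 bits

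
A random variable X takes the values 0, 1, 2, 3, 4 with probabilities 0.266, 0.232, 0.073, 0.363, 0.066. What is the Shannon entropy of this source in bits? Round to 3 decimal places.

2.062 bits

H = −Σ pᵢ log₂ pᵢ.
−0.266·log₂(0.266) = 0.5082
−0.232·log₂(0.232) = 0.4890
−0.073·log₂(0.073) = 0.2756
−0.363·log₂(0.363) = 0.5307
−0.066·log₂(0.066) = 0.2588
Sum ≈ 2.0624 → 2.062 bits.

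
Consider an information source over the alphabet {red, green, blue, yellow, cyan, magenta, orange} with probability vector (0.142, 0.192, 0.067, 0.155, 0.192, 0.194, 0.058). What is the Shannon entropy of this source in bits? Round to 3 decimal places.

2.690 bits

H = −Σ pᵢ log₂ pᵢ.
−0.142·log₂(0.142) = 0.3999
−0.192·log₂(0.192) = 0.4571
−0.067·log₂(0.067) = 0.2613
−0.155·log₂(0.155) = 0.4169
−0.192·log₂(0.192) = 0.4571
−0.194·log₂(0.194) = 0.4590
−0.058·log₂(0.058) = 0.2383
Sum ≈ 2.6895 → 2.690 bits.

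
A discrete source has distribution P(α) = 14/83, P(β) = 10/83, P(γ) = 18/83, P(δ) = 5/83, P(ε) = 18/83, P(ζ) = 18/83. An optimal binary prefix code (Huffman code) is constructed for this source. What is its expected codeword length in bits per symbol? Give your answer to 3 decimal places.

Repeatedly combine the two least-probable nodes; the expected code length is the sum of the merged weights.
merge 5/83 + 10/83 → 15/83
merge 14/83 + 15/83 → 29/83
merge 18/83 + 18/83 → 36/83
merge 18/83 + 29/83 → 47/83
merge 36/83 + 47/83 → 1
L = 15/83 + 29/83 + 36/83 + 47/83 + 1 = 210/83 ≈ 2.530 bits/symbol.

2.530 bits/symbol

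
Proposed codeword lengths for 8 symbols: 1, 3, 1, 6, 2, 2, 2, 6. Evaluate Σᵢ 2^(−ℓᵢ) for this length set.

With common denominator 2^6 = 64: Σ 2^(−ℓᵢ) = 32/64 + 8/64 + 32/64 + 1/64 + 16/64 + 16/64 + 16/64 + 1/64 = 122/64 = 1.90625.

1.90625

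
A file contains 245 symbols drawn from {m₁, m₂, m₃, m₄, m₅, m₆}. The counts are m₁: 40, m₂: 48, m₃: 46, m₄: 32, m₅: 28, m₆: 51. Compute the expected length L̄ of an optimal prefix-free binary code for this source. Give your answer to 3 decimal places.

Probabilities are the counts divided by 245.
Repeatedly combine the two least-probable nodes; the expected code length is the sum of the merged weights.
merge 4/35 + 32/245 → 12/49
merge 8/49 + 46/245 → 86/245
merge 48/245 + 51/245 → 99/245
merge 12/49 + 86/245 → 146/245
merge 99/245 + 146/245 → 1
L = 12/49 + 86/245 + 99/245 + 146/245 + 1 = 636/245 ≈ 2.596 bits/symbol.

2.596 bits/symbol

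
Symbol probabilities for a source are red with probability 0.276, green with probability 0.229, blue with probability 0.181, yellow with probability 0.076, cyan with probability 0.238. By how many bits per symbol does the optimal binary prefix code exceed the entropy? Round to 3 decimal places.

Entropy H = −Σ p log₂ p ≈ 2.2214 bits.
Huffman merges: 19/250+181/1000→257/1000; 229/1000+119/500→467/1000; 257/1000+69/250→533/1000; 467/1000+533/1000→1. L = 2257/1000 ≈ 2.2570.
L − H = 2.2570 − 2.2214 = 0.036 bits.

0.036 bits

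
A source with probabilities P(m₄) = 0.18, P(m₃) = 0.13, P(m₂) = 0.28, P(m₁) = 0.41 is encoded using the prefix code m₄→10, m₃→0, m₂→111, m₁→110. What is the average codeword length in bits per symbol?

2.56 bits/symbol

L̄ = Σ pᵢ·ℓᵢ = 0.18·2 + 0.13·1 + 0.28·3 + 0.41·3 = 2.56 bits/symbol.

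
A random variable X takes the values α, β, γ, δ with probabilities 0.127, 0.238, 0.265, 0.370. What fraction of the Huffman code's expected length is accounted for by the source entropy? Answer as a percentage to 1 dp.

Entropy H = −Σ p log₂ p ≈ 1.9094 bits.
Huffman merges: 127/1000+119/500→73/200; 53/200+73/200→63/100; 37/100+63/100→1. L = 399/200 ≈ 1.9950.
Efficiency = H/L = 1.9094/1.9950 = 95.7%.

95.7%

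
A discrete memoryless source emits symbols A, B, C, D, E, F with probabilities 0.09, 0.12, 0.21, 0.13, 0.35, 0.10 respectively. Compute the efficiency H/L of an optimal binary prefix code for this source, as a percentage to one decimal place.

Entropy H = −Σ p log₂ p ≈ 2.3975 bits.
Huffman merges: 9/100+1/10→19/100; 3/25+13/100→1/4; 19/100+21/100→2/5; 1/4+7/20→3/5; 2/5+3/5→1. L = 61/25 ≈ 2.4400.
Efficiency = H/L = 2.3975/2.4400 = 98.3%.

98.3%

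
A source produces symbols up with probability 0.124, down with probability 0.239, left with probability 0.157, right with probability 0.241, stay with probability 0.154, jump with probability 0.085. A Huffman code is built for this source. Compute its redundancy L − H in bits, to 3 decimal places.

0.021 bits

Entropy H = −Σ p log₂ p ≈ 2.4990 bits.
Huffman merges: 17/200+31/250→209/1000; 77/500+157/1000→311/1000; 209/1000+239/1000→56/125; 241/1000+311/1000→69/125; 56/125+69/125→1. L = 63/25 ≈ 2.5200.
L − H = 2.5200 − 2.4990 = 0.021 bits.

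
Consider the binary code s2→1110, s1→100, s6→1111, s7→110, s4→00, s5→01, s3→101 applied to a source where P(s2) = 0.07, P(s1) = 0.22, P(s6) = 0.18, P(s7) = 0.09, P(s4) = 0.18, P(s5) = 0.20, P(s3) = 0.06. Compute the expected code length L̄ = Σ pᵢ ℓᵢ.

L̄ = Σ pᵢ·ℓᵢ = 0.07·4 + 0.22·3 + 0.18·4 + 0.09·3 + 0.18·2 + 0.20·2 + 0.06·3 = 2.87 bits/symbol.

2.87 bits/symbol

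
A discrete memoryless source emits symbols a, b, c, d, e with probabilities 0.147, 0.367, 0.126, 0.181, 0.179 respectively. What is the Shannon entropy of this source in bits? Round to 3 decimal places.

2.205 bits

H = −Σ pᵢ log₂ pᵢ.
−0.147·log₂(0.147) = 0.4066
−0.367·log₂(0.367) = 0.5307
−0.126·log₂(0.126) = 0.3766
−0.181·log₂(0.181) = 0.4463
−0.179·log₂(0.179) = 0.4443
Sum ≈ 2.2045 → 2.205 bits.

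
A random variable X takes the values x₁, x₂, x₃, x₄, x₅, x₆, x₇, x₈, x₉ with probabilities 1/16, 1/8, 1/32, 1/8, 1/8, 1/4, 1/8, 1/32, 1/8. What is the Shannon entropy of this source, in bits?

Each probability is a power of 1/2, so log₂(1/p) is an integer.
H = Σ p·log₂(1/p) = 1/16·4 + 1/8·3 + 1/32·5 + 1/8·3 + 1/8·3 + 1/4·2 + 1/8·3 + 1/32·5 + 1/8·3 = 2.9375 bits.

2.9375 bits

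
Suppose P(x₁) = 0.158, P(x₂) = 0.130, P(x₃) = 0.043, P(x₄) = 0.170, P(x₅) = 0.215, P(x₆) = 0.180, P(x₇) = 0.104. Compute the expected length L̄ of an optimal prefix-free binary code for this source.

2.752 bits/symbol

Repeatedly combine the two least-probable nodes; the expected code length is the sum of the merged weights.
merge 43/1000 + 13/125 → 147/1000
merge 13/100 + 147/1000 → 277/1000
merge 79/500 + 17/100 → 41/125
merge 9/50 + 43/200 → 79/200
merge 277/1000 + 41/125 → 121/200
merge 79/200 + 121/200 → 1
L = 147/1000 + 277/1000 + 41/125 + 79/200 + 121/200 + 1 = 344/125 = 2.752 bits/symbol.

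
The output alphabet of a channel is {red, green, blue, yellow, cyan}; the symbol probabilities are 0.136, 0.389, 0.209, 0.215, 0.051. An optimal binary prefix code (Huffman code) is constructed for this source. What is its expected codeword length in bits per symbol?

2.187 bits/symbol

Repeatedly combine the two least-probable nodes; the expected code length is the sum of the merged weights.
merge 51/1000 + 17/125 → 187/1000
merge 187/1000 + 209/1000 → 99/250
merge 43/200 + 389/1000 → 151/250
merge 99/250 + 151/250 → 1
L = 187/1000 + 99/250 + 151/250 + 1 = 2187/1000 = 2.187 bits/symbol.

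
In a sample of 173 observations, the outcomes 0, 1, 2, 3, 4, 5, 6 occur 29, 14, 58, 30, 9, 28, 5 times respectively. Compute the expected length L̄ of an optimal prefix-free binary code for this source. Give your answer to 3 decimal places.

Probabilities are the counts divided by 173.
Repeatedly combine the two least-probable nodes; the expected code length is the sum of the merged weights.
merge 5/173 + 9/173 → 14/173
merge 14/173 + 14/173 → 28/173
merge 28/173 + 28/173 → 56/173
merge 29/173 + 30/173 → 59/173
merge 56/173 + 58/173 → 114/173
merge 59/173 + 114/173 → 1
L = 14/173 + 28/173 + 56/173 + 59/173 + 114/173 + 1 = 444/173 ≈ 2.566 bits/symbol.

2.566 bits/symbol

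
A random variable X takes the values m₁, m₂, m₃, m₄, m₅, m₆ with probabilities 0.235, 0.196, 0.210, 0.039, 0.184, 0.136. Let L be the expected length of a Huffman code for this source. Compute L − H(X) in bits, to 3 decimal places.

0.086 bits

Entropy H = −Σ p log₂ p ≈ 2.4480 bits.
Huffman merges: 39/1000+17/125→7/40; 7/40+23/125→359/1000; 49/250+21/100→203/500; 47/200+359/1000→297/500; 203/500+297/500→1. L = 1267/500 ≈ 2.5340.
L − H = 2.5340 − 2.4480 = 0.086 bits.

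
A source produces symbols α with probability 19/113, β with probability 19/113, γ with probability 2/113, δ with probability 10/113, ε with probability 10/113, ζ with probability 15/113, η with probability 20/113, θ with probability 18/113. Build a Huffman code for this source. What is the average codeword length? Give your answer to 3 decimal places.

2.929 bits/symbol

Repeatedly combine the two least-probable nodes; the expected code length is the sum of the merged weights.
merge 2/113 + 10/113 → 12/113
merge 10/113 + 12/113 → 22/113
merge 15/113 + 18/113 → 33/113
merge 19/113 + 19/113 → 38/113
merge 20/113 + 22/113 → 42/113
merge 33/113 + 38/113 → 71/113
merge 42/113 + 71/113 → 1
L = 12/113 + 22/113 + 33/113 + 38/113 + 42/113 + 71/113 + 1 = 331/113 ≈ 2.929 bits/symbol.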